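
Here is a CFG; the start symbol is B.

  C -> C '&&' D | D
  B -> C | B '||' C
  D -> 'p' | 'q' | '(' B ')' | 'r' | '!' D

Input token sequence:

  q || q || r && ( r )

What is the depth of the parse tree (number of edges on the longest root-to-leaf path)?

6

[B [B [B [C [D q]]] || [C [D q]]] || [C [C [D r]] && [D ( [B [C [D r]]] )]]]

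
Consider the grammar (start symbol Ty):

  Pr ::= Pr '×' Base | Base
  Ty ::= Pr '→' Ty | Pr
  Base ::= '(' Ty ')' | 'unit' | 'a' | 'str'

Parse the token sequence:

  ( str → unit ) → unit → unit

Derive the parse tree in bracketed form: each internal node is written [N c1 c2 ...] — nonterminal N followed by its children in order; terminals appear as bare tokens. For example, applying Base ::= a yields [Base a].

Ty
Pr → Ty
Base → Ty
( Ty ) → Ty
( Pr → Ty ) → Ty
( Base → Ty ) → Ty
( str → Ty ) → Ty
( str → Pr ) → Ty
( str → Base ) → Ty
( str → unit ) → Ty
( str → unit ) → Pr → Ty
( str → unit ) → Base → Ty
( str → unit ) → unit → Ty
( str → unit ) → unit → Pr
( str → unit ) → unit → Base
( str → unit ) → unit → unit

[Ty [Pr [Base ( [Ty [Pr [Base str]] → [Ty [Pr [Base unit]]]] )]] → [Ty [Pr [Base unit]] → [Ty [Pr [Base unit]]]]]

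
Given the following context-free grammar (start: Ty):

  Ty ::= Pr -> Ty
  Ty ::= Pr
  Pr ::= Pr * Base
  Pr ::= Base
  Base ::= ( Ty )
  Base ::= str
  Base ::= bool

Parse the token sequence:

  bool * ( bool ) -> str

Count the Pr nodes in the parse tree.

4

[Ty [Pr [Pr [Base bool]] * [Base ( [Ty [Pr [Base bool]]] )]] -> [Ty [Pr [Base str]]]]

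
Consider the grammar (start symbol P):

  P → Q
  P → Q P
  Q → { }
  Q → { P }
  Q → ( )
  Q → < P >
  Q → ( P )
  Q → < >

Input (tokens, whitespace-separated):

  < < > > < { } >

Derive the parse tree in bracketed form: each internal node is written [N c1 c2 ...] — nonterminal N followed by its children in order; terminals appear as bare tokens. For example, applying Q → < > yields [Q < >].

P
Q P
< P > P
< Q > P
< < > > P
< < > > Q
< < > > < P >
< < > > < Q >
< < > > < { } >

[P [Q < [P [Q < >]] >] [P [Q < [P [Q { }]] >]]]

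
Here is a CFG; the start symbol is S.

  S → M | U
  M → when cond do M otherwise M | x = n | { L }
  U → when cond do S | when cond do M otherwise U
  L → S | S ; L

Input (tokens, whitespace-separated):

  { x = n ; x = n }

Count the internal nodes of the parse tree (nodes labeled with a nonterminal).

8

[S [M { [L [S [M x = n]] ; [L [S [M x = n]]]] }]]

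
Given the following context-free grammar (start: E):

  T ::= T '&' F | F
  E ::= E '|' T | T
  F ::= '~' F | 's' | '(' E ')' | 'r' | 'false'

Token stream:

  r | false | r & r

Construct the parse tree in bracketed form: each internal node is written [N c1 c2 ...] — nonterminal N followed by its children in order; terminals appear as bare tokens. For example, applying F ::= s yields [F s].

E
E | T
E | T | T
T | T | T
F | T | T
r | T | T
r | F | T
r | false | T
r | false | T & F
r | false | F & F
r | false | r & F
r | false | r & r

[E [E [E [T [F r]]] | [T [F false]]] | [T [T [F r]] & [F r]]]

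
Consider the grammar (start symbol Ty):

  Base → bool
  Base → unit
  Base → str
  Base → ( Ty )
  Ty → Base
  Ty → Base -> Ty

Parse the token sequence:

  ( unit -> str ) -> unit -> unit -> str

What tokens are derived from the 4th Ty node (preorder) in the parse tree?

[Ty [Base ( [Ty [Base unit] -> [Ty [Base str]]] )] -> [Ty [Base unit] -> [Ty [Base unit] -> [Ty [Base str]]]]]

unit -> unit -> str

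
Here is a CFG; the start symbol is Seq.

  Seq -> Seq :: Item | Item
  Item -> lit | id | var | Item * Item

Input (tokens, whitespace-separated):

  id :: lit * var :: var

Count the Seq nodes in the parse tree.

[Seq [Seq [Seq [Item id]] :: [Item [Item lit] * [Item var]]] :: [Item var]]

3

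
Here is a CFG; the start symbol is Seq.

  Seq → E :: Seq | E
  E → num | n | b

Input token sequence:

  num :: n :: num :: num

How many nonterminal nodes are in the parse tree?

8

[Seq [E num] :: [Seq [E n] :: [Seq [E num] :: [Seq [E num]]]]]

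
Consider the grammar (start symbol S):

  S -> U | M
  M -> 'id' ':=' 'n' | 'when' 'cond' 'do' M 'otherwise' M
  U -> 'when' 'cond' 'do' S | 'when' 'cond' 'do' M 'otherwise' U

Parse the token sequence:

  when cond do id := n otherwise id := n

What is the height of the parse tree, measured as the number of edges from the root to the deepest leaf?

[S [M when cond do [M id := n] otherwise [M id := n]]]

3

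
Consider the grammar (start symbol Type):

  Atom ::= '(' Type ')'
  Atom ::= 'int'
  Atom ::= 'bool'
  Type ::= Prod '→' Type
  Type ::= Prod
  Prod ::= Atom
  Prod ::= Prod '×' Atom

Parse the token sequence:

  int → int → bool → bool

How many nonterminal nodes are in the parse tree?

[Type [Prod [Atom int]] → [Type [Prod [Atom int]] → [Type [Prod [Atom bool]] → [Type [Prod [Atom bool]]]]]]

12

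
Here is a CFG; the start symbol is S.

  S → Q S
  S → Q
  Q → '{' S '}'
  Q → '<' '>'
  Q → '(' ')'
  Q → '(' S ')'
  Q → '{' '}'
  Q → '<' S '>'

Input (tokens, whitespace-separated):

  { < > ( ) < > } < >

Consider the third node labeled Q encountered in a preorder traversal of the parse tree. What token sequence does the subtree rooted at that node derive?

[S [Q { [S [Q < >] [S [Q ( )] [S [Q < >]]]] }] [S [Q < >]]]

( )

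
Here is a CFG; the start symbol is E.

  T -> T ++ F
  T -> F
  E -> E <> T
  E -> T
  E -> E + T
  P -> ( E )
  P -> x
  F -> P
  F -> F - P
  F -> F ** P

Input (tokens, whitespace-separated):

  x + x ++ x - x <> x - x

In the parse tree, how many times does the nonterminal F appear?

6

[E [E [E [T [F [P x]]]] + [T [T [F [P x]]] ++ [F [F [P x]] - [P x]]]] <> [T [F [F [P x]] - [P x]]]]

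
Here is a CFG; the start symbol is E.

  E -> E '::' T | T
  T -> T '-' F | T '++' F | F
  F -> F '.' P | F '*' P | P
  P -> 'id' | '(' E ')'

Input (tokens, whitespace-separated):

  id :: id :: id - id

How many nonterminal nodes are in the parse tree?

15

[E [E [E [T [F [P id]]]] :: [T [F [P id]]]] :: [T [T [F [P id]]] - [F [P id]]]]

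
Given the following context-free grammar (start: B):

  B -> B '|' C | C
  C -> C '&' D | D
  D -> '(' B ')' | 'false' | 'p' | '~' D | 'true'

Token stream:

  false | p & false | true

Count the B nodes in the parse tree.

[B [B [B [C [D false]]] | [C [C [D p]] & [D false]]] | [C [D true]]]

3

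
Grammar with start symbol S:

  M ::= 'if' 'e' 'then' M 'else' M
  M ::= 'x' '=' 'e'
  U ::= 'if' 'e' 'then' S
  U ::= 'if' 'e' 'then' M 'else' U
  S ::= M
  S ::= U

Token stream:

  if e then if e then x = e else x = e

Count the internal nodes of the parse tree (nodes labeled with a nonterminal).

6

[S [U if e then [S [M if e then [M x = e] else [M x = e]]]]]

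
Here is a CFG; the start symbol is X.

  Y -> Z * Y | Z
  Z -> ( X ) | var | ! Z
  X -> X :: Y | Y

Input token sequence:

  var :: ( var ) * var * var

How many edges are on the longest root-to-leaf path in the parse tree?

[X [X [Y [Z var]]] :: [Y [Z ( [X [Y [Z var]]] )] * [Y [Z var] * [Y [Z var]]]]]

6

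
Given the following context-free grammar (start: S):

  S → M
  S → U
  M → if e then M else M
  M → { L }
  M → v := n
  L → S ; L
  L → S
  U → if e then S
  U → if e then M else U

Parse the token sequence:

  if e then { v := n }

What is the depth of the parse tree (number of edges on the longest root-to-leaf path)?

7

[S [U if e then [S [M { [L [S [M v := n]]] }]]]]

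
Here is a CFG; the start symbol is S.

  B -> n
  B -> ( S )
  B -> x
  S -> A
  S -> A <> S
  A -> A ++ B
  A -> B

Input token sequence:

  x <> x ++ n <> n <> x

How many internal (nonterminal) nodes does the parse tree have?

14

[S [A [B x]] <> [S [A [A [B x]] ++ [B n]] <> [S [A [B n]] <> [S [A [B x]]]]]]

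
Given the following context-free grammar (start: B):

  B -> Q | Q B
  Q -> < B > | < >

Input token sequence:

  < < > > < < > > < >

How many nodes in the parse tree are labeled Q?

5

[B [Q < [B [Q < >]] >] [B [Q < [B [Q < >]] >] [B [Q < >]]]]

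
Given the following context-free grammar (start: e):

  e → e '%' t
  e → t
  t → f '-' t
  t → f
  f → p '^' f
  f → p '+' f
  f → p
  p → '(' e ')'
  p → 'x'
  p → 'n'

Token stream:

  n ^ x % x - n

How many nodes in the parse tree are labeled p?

4

[e [e [t [f [p n] ^ [f [p x]]]]] % [t [f [p x]] - [t [f [p n]]]]]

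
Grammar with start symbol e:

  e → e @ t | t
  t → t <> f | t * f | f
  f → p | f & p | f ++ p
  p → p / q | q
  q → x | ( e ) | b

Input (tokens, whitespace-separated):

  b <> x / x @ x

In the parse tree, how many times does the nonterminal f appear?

[e [e [t [t [f [p [q b]]]] <> [f [p [p [q x]] / [q x]]]]] @ [t [f [p [q x]]]]]

3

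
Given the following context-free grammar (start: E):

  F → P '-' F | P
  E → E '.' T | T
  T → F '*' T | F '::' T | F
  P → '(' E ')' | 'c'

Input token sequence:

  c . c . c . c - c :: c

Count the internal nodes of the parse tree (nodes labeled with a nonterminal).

[E [E [E [E [T [F [P c]]]] . [T [F [P c]]]] . [T [F [P c]]]] . [T [F [P c] - [F [P c]]] :: [T [F [P c]]]]]

21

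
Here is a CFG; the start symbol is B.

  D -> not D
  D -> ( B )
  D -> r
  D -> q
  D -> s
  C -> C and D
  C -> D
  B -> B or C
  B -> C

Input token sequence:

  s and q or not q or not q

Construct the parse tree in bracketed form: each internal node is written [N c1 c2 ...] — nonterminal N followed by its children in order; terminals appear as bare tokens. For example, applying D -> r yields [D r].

[B [B [B [C [C [D s]] and [D q]]] or [C [D not [D q]]]] or [C [D not [D q]]]]

B
B or C
B or C or C
C or C or C
C and D or C or C
D and D or C or C
s and D or C or C
s and q or C or C
s and q or D or C
s and q or not D or C
s and q or not q or C
s and q or not q or D
s and q or not q or not D
s and q or not q or not q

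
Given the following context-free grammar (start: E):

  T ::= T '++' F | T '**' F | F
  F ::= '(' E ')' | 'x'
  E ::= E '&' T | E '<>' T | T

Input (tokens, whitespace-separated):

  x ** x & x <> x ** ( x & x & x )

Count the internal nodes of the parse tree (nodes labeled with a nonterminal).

22

[E [E [E [T [T [F x]] ** [F x]]] & [T [F x]]] <> [T [T [F x]] ** [F ( [E [E [E [T [F x]]] & [T [F x]]] & [T [F x]]] )]]]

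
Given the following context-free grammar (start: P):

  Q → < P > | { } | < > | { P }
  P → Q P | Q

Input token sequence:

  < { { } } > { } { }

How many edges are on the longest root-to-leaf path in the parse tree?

6

[P [Q < [P [Q { [P [Q { }]] }]] >] [P [Q { }] [P [Q { }]]]]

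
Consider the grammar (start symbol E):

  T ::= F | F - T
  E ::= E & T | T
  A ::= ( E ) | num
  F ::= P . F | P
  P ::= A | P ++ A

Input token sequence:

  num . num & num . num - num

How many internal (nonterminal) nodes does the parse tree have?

20

[E [E [T [F [P [A num]] . [F [P [A num]]]]]] & [T [F [P [A num]] . [F [P [A num]]]] - [T [F [P [A num]]]]]]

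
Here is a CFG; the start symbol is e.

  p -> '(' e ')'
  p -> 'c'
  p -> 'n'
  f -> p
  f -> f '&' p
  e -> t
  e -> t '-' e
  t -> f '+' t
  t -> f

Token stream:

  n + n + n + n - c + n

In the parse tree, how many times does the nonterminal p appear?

[e [t [f [p n]] + [t [f [p n]] + [t [f [p n]] + [t [f [p n]]]]]] - [e [t [f [p c]] + [t [f [p n]]]]]]

6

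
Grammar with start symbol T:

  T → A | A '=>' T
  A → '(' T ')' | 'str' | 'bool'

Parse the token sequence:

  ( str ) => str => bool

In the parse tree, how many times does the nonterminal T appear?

[T [A ( [T [A str]] )] => [T [A str] => [T [A bool]]]]

4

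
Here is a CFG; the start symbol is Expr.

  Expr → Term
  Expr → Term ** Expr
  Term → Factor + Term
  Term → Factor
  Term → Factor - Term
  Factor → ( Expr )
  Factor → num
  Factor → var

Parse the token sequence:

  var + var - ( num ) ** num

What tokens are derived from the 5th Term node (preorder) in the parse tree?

num

[Expr [Term [Factor var] + [Term [Factor var] - [Term [Factor ( [Expr [Term [Factor num]]] )]]]] ** [Expr [Term [Factor num]]]]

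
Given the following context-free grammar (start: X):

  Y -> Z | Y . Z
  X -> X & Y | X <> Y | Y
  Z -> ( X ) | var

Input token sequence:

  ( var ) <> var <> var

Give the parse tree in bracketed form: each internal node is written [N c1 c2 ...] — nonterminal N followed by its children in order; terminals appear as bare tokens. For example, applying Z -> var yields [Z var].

X
X <> Y
X <> Y <> Y
Y <> Y <> Y
Z <> Y <> Y
( X ) <> Y <> Y
( Y ) <> Y <> Y
( Z ) <> Y <> Y
( var ) <> Y <> Y
( var ) <> Z <> Y
( var ) <> var <> Y
( var ) <> var <> Z
( var ) <> var <> var

[X [X [X [Y [Z ( [X [Y [Z var]]] )]]] <> [Y [Z var]]] <> [Y [Z var]]]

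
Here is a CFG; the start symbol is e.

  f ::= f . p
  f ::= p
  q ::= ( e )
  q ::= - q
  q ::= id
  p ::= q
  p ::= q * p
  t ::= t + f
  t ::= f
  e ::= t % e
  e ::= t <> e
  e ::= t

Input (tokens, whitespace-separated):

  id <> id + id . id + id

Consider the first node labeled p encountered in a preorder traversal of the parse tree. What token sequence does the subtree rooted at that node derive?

[e [t [f [p [q id]]]] <> [e [t [t [t [f [p [q id]]]] + [f [f [p [q id]]] . [p [q id]]]] + [f [p [q id]]]]]]

id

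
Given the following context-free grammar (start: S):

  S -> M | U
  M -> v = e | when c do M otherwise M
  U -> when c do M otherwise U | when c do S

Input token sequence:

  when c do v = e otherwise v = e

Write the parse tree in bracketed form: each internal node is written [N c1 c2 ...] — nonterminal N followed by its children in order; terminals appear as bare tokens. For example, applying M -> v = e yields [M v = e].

S
M
when c do M otherwise M
when c do v = e otherwise M
when c do v = e otherwise v = e

[S [M when c do [M v = e] otherwise [M v = e]]]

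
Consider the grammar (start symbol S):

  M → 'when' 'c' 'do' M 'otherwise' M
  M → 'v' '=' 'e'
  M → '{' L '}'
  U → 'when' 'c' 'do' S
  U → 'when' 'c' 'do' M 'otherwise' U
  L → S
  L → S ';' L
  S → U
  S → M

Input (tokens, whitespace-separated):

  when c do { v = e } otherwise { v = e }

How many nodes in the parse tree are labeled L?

2

[S [M when c do [M { [L [S [M v = e]]] }] otherwise [M { [L [S [M v = e]]] }]]]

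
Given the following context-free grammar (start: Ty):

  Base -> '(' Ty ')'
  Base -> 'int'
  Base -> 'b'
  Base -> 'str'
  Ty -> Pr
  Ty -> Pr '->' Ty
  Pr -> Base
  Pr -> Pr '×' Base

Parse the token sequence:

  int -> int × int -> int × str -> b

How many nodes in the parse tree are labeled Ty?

4

[Ty [Pr [Base int]] -> [Ty [Pr [Pr [Base int]] × [Base int]] -> [Ty [Pr [Pr [Base int]] × [Base str]] -> [Ty [Pr [Base b]]]]]]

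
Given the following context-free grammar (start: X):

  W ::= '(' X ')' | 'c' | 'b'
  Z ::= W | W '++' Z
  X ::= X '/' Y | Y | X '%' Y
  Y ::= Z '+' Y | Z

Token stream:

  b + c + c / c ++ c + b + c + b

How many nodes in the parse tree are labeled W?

[X [X [Y [Z [W b]] + [Y [Z [W c]] + [Y [Z [W c]]]]]] / [Y [Z [W c] ++ [Z [W c]]] + [Y [Z [W b]] + [Y [Z [W c]] + [Y [Z [W b]]]]]]]

8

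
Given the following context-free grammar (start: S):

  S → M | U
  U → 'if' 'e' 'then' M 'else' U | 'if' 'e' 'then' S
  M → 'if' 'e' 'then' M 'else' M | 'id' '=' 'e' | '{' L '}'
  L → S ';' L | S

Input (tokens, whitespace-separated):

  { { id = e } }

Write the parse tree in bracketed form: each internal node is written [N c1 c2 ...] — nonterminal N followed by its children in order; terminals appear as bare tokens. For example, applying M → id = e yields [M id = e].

S
M
{ L }
{ S }
{ M }
{ { L } }
{ { S } }
{ { M } }
{ { id = e } }

[S [M { [L [S [M { [L [S [M id = e]]] }]]] }]]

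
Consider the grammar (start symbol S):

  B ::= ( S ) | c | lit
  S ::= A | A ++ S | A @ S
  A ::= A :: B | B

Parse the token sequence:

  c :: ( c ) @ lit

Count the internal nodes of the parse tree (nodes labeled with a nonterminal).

[S [A [A [B c]] :: [B ( [S [A [B c]]] )]] @ [S [A [B lit]]]]

11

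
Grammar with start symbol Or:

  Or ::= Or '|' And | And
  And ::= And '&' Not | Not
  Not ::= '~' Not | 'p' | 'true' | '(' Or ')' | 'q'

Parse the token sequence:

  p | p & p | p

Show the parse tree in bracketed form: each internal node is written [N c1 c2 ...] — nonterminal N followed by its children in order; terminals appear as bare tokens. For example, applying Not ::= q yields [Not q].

Or
Or | And
Or | And | And
And | And | And
Not | And | And
p | And | And
p | And & Not | And
p | Not & Not | And
p | p & Not | And
p | p & p | And
p | p & p | Not
p | p & p | p

[Or [Or [Or [And [Not p]]] | [And [And [Not p]] & [Not p]]] | [And [Not p]]]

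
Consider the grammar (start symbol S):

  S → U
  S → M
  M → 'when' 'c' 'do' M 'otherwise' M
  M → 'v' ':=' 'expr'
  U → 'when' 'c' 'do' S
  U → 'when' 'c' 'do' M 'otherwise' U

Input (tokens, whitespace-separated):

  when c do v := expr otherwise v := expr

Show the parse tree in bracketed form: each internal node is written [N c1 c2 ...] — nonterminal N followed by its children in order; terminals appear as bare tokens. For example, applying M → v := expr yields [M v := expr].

S
M
when c do M otherwise M
when c do v := expr otherwise M
when c do v := expr otherwise v := expr

[S [M when c do [M v := expr] otherwise [M v := expr]]]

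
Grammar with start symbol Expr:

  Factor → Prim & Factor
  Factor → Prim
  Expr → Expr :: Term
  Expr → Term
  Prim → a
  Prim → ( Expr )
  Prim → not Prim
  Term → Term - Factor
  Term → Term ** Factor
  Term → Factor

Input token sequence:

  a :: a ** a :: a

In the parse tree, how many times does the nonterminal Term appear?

[Expr [Expr [Expr [Term [Factor [Prim a]]]] :: [Term [Term [Factor [Prim a]]] ** [Factor [Prim a]]]] :: [Term [Factor [Prim a]]]]

4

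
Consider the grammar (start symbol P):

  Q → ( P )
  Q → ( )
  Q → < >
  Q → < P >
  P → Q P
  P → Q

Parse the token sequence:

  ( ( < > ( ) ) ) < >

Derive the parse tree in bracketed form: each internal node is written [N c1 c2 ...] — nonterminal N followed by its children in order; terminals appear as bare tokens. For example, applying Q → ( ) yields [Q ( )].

[P [Q ( [P [Q ( [P [Q < >] [P [Q ( )]]] )]] )] [P [Q < >]]]

P
Q P
( P ) P
( Q ) P
( ( P ) ) P
( ( Q P ) ) P
( ( < > P ) ) P
( ( < > Q ) ) P
( ( < > ( ) ) ) P
( ( < > ( ) ) ) Q
( ( < > ( ) ) ) < >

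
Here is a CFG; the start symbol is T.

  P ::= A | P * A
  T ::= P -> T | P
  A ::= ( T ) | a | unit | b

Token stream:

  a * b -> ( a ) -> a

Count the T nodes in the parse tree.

[T [P [P [A a]] * [A b]] -> [T [P [A ( [T [P [A a]]] )]] -> [T [P [A a]]]]]

4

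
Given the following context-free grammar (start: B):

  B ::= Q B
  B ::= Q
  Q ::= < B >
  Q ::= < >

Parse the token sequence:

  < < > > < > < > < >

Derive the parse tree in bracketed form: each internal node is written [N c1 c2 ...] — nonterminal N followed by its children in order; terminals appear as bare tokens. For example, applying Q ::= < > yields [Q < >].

[B [Q < [B [Q < >]] >] [B [Q < >] [B [Q < >] [B [Q < >]]]]]

B
Q B
< B > B
< Q > B
< < > > B
< < > > Q B
< < > > < > B
< < > > < > Q B
< < > > < > < > B
< < > > < > < > Q
< < > > < > < > < >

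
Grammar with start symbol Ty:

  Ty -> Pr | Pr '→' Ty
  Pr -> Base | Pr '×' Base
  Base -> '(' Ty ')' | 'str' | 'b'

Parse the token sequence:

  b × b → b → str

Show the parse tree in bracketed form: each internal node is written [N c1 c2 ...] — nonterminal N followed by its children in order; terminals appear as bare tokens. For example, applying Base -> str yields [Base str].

[Ty [Pr [Pr [Base b]] × [Base b]] → [Ty [Pr [Base b]] → [Ty [Pr [Base str]]]]]

Ty
Pr → Ty
Pr × Base → Ty
Base × Base → Ty
b × Base → Ty
b × b → Ty
b × b → Pr → Ty
b × b → Base → Ty
b × b → b → Ty
b × b → b → Pr
b × b → b → Base
b × b → b → str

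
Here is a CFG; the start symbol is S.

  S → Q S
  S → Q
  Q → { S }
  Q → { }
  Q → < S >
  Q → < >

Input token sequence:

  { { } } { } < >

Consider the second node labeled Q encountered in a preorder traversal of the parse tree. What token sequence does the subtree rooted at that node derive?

{ }

[S [Q { [S [Q { }]] }] [S [Q { }] [S [Q < >]]]]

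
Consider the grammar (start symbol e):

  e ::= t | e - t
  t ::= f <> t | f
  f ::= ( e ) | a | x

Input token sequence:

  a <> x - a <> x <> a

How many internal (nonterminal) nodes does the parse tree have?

12

[e [e [t [f a] <> [t [f x]]]] - [t [f a] <> [t [f x] <> [t [f a]]]]]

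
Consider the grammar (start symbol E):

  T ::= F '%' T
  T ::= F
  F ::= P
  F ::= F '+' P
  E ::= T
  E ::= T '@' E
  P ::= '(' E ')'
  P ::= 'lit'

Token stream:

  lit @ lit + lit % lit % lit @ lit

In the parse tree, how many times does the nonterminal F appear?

[E [T [F [P lit]]] @ [E [T [F [F [P lit]] + [P lit]] % [T [F [P lit]] % [T [F [P lit]]]]] @ [E [T [F [P lit]]]]]]

6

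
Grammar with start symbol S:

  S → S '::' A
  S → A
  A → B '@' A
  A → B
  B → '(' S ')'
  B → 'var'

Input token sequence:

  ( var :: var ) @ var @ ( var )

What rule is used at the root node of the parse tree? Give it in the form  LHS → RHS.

[S [A [B ( [S [S [A [B var]]] :: [A [B var]]] )] @ [A [B var] @ [A [B ( [S [A [B var]]] )]]]]]

S → A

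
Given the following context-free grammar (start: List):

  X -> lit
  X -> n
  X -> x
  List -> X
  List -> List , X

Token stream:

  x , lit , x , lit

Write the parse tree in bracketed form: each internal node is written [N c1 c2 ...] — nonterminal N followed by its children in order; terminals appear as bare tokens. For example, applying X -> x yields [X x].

List
List , X
List , X , X
List , X , X , X
X , X , X , X
x , X , X , X
x , lit , X , X
x , lit , x , X
x , lit , x , lit

[List [List [List [List [X x]] , [X lit]] , [X x]] , [X lit]]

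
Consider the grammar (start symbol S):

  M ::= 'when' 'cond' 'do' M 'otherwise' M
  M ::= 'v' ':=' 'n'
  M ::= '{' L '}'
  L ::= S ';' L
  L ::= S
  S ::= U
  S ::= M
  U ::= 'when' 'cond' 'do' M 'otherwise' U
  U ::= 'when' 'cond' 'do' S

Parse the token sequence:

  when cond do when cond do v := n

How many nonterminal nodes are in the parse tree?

6

[S [U when cond do [S [U when cond do [S [M v := n]]]]]]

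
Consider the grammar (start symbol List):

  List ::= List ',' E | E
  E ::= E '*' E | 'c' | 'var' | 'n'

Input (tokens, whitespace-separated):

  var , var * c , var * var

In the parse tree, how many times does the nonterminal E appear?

[List [List [List [E var]] , [E [E var] * [E c]]] , [E [E var] * [E var]]]

7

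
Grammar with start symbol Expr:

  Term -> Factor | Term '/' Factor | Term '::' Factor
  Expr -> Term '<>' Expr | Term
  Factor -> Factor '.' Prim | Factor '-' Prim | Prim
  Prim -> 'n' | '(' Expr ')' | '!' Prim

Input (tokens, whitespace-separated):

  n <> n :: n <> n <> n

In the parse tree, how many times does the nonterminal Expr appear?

[Expr [Term [Factor [Prim n]]] <> [Expr [Term [Term [Factor [Prim n]]] :: [Factor [Prim n]]] <> [Expr [Term [Factor [Prim n]]] <> [Expr [Term [Factor [Prim n]]]]]]]

4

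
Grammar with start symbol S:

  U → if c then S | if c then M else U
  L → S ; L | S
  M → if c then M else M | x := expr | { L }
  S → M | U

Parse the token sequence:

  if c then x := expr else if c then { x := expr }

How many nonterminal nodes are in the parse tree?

9

[S [U if c then [M x := expr] else [U if c then [S [M { [L [S [M x := expr]]] }]]]]]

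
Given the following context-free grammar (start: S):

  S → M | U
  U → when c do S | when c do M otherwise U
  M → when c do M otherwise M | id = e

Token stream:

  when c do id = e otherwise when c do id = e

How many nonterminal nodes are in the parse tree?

6

[S [U when c do [M id = e] otherwise [U when c do [S [M id = e]]]]]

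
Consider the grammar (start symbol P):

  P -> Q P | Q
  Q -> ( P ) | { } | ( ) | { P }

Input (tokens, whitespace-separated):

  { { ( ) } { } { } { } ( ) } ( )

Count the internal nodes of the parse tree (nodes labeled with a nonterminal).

[P [Q { [P [Q { [P [Q ( )]] }] [P [Q { }] [P [Q { }] [P [Q { }] [P [Q ( )]]]]]] }] [P [Q ( )]]]

16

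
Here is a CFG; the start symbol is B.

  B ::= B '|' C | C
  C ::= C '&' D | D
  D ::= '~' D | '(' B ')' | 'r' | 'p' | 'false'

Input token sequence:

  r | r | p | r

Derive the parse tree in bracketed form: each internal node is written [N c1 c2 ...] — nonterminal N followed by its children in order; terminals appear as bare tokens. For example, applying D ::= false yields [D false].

B
B | C
B | C | C
B | C | C | C
C | C | C | C
D | C | C | C
r | C | C | C
r | D | C | C
r | r | C | C
r | r | D | C
r | r | p | C
r | r | p | D
r | r | p | r

[B [B [B [B [C [D r]]] | [C [D r]]] | [C [D p]]] | [C [D r]]]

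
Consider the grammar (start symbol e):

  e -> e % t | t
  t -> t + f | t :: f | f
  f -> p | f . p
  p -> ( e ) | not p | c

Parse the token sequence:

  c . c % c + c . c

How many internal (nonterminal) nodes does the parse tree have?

15

[e [e [t [f [f [p c]] . [p c]]]] % [t [t [f [p c]]] + [f [f [p c]] . [p c]]]]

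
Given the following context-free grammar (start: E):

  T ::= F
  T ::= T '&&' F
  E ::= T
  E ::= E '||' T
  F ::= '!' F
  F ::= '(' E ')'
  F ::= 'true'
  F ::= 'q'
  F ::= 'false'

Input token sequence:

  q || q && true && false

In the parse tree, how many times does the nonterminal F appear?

4

[E [E [T [F q]]] || [T [T [T [F q]] && [F true]] && [F false]]]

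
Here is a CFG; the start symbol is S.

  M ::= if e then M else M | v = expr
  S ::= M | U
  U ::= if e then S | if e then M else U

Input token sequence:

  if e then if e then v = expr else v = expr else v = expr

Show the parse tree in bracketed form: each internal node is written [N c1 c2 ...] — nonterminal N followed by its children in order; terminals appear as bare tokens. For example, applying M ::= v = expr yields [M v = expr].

[S [M if e then [M if e then [M v = expr] else [M v = expr]] else [M v = expr]]]

S
M
if e then M else M
if e then if e then M else M else M
if e then if e then v = expr else M else M
if e then if e then v = expr else v = expr else M
if e then if e then v = expr else v = expr else v = expr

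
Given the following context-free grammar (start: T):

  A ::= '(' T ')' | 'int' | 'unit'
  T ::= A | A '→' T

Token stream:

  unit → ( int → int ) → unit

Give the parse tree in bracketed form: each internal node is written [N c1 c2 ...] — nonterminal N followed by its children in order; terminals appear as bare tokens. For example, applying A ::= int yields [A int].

[T [A unit] → [T [A ( [T [A int] → [T [A int]]] )] → [T [A unit]]]]

T
A → T
unit → T
unit → A → T
unit → ( T ) → T
unit → ( A → T ) → T
unit → ( int → T ) → T
unit → ( int → A ) → T
unit → ( int → int ) → T
unit → ( int → int ) → A
unit → ( int → int ) → unit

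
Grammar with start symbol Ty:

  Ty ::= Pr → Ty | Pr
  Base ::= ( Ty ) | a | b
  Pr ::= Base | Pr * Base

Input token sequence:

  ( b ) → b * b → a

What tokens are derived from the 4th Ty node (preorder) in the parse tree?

[Ty [Pr [Base ( [Ty [Pr [Base b]]] )]] → [Ty [Pr [Pr [Base b]] * [Base b]] → [Ty [Pr [Base a]]]]]

a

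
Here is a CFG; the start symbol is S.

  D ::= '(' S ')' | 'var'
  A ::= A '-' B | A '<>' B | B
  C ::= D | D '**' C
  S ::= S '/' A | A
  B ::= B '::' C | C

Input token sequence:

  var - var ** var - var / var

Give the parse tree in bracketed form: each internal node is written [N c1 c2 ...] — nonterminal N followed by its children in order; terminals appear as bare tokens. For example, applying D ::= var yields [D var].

[S [S [A [A [A [B [C [D var]]]] - [B [C [D var] ** [C [D var]]]]] - [B [C [D var]]]]] / [A [B [C [D var]]]]]

S
S / A
A / A
A - B / A
A - B - B / A
B - B - B / A
C - B - B / A
D - B - B / A
var - B - B / A
var - C - B / A
var - D ** C - B / A
var - var ** C - B / A
var - var ** D - B / A
var - var ** var - B / A
var - var ** var - C / A
var - var ** var - D / A
var - var ** var - var / A
var - var ** var - var / B
var - var ** var - var / C
var - var ** var - var / D
var - var ** var - var / var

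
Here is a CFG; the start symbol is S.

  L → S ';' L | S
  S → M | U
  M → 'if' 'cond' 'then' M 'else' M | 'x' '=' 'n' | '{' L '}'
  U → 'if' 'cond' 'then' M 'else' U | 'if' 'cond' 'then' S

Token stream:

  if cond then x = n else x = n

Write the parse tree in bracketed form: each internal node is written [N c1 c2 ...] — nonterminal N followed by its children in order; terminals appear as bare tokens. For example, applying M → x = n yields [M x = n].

S
M
if cond then M else M
if cond then x = n else M
if cond then x = n else x = n

[S [M if cond then [M x = n] else [M x = n]]]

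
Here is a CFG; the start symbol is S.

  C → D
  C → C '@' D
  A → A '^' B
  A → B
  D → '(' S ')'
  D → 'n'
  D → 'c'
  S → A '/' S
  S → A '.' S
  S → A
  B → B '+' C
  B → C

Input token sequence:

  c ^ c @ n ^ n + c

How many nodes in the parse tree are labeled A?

3

[S [A [A [A [B [C [D c]]]] ^ [B [C [C [D c]] @ [D n]]]] ^ [B [B [C [D n]]] + [C [D c]]]]]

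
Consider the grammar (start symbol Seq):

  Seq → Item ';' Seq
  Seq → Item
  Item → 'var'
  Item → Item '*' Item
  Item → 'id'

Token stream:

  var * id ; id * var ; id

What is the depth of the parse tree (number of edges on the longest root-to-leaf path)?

[Seq [Item [Item var] * [Item id]] ; [Seq [Item [Item id] * [Item var]] ; [Seq [Item id]]]]

4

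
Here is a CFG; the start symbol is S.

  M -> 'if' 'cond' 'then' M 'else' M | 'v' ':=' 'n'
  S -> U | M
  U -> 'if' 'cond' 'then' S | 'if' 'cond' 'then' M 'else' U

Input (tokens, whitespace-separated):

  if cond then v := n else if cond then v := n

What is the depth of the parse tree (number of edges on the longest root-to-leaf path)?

[S [U if cond then [M v := n] else [U if cond then [S [M v := n]]]]]

5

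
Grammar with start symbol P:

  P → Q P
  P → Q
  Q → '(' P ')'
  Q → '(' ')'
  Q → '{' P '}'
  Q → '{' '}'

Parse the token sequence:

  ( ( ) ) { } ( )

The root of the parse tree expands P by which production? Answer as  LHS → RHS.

P → Q P

[P [Q ( [P [Q ( )]] )] [P [Q { }] [P [Q ( )]]]]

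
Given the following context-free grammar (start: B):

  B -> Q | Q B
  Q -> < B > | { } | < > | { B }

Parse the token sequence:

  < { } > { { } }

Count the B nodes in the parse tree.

[B [Q < [B [Q { }]] >] [B [Q { [B [Q { }]] }]]]

4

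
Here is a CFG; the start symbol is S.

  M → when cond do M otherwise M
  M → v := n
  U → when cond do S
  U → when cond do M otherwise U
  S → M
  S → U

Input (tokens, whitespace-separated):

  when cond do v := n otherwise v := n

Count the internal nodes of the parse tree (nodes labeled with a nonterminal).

4

[S [M when cond do [M v := n] otherwise [M v := n]]]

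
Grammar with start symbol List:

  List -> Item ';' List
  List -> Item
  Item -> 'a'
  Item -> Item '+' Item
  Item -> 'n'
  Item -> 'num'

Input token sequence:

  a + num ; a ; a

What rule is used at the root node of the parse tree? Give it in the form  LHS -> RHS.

List -> Item ';' List

[List [Item [Item a] + [Item num]] ; [List [Item a] ; [List [Item a]]]]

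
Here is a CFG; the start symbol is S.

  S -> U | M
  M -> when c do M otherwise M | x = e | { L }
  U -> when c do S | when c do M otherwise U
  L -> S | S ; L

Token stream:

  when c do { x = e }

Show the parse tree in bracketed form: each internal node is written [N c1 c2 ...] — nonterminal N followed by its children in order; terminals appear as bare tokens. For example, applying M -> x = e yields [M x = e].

S
U
when c do S
when c do M
when c do { L }
when c do { S }
when c do { M }
when c do { x = e }

[S [U when c do [S [M { [L [S [M x = e]]] }]]]]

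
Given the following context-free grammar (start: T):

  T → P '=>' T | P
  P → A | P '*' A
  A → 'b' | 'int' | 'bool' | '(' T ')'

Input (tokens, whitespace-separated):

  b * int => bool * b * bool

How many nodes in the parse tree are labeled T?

[T [P [P [A b]] * [A int]] => [T [P [P [P [A bool]] * [A b]] * [A bool]]]]

2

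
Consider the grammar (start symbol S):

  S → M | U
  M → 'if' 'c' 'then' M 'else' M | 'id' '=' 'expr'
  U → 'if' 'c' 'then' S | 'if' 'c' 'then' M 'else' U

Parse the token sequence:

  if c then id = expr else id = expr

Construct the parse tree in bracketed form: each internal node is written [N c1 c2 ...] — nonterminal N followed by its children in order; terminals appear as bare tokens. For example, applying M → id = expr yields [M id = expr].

S
M
if c then M else M
if c then id = expr else M
if c then id = expr else id = expr

[S [M if c then [M id = expr] else [M id = expr]]]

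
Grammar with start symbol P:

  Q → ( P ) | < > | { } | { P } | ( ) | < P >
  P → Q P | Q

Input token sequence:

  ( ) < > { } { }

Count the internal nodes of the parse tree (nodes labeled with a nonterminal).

8

[P [Q ( )] [P [Q < >] [P [Q { }] [P [Q { }]]]]]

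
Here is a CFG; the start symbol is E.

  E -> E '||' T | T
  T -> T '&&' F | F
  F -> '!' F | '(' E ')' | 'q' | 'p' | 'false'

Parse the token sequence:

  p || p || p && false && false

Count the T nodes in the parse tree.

[E [E [E [T [F p]]] || [T [F p]]] || [T [T [T [F p]] && [F false]] && [F false]]]

5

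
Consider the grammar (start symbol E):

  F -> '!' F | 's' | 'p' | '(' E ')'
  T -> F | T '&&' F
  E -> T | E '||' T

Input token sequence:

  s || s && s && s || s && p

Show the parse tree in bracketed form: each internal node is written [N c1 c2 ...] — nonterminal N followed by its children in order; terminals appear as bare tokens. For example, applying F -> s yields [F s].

[E [E [E [T [F s]]] || [T [T [T [F s]] && [F s]] && [F s]]] || [T [T [F s]] && [F p]]]

E
E || T
E || T || T
T || T || T
F || T || T
s || T || T
s || T && F || T
s || T && F && F || T
s || F && F && F || T
s || s && F && F || T
s || s && s && F || T
s || s && s && s || T
s || s && s && s || T && F
s || s && s && s || F && F
s || s && s && s || s && F
s || s && s && s || s && p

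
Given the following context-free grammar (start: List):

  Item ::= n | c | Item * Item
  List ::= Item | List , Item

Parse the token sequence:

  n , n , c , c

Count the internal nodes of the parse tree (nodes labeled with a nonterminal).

[List [List [List [List [Item n]] , [Item n]] , [Item c]] , [Item c]]

8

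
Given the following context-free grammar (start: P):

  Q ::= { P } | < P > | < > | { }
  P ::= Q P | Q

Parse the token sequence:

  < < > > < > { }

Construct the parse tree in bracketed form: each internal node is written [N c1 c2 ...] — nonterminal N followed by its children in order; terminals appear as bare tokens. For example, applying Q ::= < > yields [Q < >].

[P [Q < [P [Q < >]] >] [P [Q < >] [P [Q { }]]]]

P
Q P
< P > P
< Q > P
< < > > P
< < > > Q P
< < > > < > P
< < > > < > Q
< < > > < > { }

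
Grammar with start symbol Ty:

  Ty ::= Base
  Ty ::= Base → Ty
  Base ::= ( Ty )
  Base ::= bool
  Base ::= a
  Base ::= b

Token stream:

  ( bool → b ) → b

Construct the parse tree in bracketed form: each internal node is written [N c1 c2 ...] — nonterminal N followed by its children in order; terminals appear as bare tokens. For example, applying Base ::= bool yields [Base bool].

[Ty [Base ( [Ty [Base bool] → [Ty [Base b]]] )] → [Ty [Base b]]]

Ty
Base → Ty
( Ty ) → Ty
( Base → Ty ) → Ty
( bool → Ty ) → Ty
( bool → Base ) → Ty
( bool → b ) → Ty
( bool → b ) → Base
( bool → b ) → b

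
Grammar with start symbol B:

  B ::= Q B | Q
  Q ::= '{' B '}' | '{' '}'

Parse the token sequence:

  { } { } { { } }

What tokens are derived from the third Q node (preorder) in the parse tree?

[B [Q { }] [B [Q { }] [B [Q { [B [Q { }]] }]]]]

{ { } }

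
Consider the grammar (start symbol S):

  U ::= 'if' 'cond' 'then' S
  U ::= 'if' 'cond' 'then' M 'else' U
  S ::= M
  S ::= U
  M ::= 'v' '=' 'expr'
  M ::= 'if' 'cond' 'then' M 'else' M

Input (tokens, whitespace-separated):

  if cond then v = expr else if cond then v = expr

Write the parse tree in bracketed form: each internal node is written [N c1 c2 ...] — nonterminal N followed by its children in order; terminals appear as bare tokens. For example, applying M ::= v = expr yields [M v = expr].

[S [U if cond then [M v = expr] else [U if cond then [S [M v = expr]]]]]

S
U
if cond then M else U
if cond then v = expr else U
if cond then v = expr else if cond then S
if cond then v = expr else if cond then M
if cond then v = expr else if cond then v = expr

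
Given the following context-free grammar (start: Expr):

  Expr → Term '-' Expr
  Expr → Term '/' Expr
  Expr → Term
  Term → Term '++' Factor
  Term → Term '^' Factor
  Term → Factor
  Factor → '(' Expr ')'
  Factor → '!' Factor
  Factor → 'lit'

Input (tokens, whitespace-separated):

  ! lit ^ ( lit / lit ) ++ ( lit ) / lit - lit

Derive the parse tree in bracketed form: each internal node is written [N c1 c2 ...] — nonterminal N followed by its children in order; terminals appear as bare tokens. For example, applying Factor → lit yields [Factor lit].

[Expr [Term [Term [Term [Factor ! [Factor lit]]] ^ [Factor ( [Expr [Term [Factor lit]] / [Expr [Term [Factor lit]]]] )]] ++ [Factor ( [Expr [Term [Factor lit]]] )]] / [Expr [Term [Factor lit]] - [Expr [Term [Factor lit]]]]]

Expr
Term / Expr
Term ++ Factor / Expr
Term ^ Factor ++ Factor / Expr
Factor ^ Factor ++ Factor / Expr
! Factor ^ Factor ++ Factor / Expr
! lit ^ Factor ++ Factor / Expr
! lit ^ ( Expr ) ++ Factor / Expr
! lit ^ ( Term / Expr ) ++ Factor / Expr
! lit ^ ( Factor / Expr ) ++ Factor / Expr
! lit ^ ( lit / Expr ) ++ Factor / Expr
! lit ^ ( lit / Term ) ++ Factor / Expr
! lit ^ ( lit / Factor ) ++ Factor / Expr
! lit ^ ( lit / lit ) ++ Factor / Expr
! lit ^ ( lit / lit ) ++ ( Expr ) / Expr
! lit ^ ( lit / lit ) ++ ( Term ) / Expr
! lit ^ ( lit / lit ) ++ ( Factor ) / Expr
! lit ^ ( lit / lit ) ++ ( lit ) / Expr
! lit ^ ( lit / lit ) ++ ( lit ) / Term - Expr
! lit ^ ( lit / lit ) ++ ( lit ) / Factor - Expr
! lit ^ ( lit / lit ) ++ ( lit ) / lit - Expr
! lit ^ ( lit / lit ) ++ ( lit ) / lit - Term
! lit ^ ( lit / lit ) ++ ( lit ) / lit - Factor
! lit ^ ( lit / lit ) ++ ( lit ) / lit - lit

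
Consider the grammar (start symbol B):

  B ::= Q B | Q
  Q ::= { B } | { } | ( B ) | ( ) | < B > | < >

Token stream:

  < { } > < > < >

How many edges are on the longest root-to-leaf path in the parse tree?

[B [Q < [B [Q { }]] >] [B [Q < >] [B [Q < >]]]]

4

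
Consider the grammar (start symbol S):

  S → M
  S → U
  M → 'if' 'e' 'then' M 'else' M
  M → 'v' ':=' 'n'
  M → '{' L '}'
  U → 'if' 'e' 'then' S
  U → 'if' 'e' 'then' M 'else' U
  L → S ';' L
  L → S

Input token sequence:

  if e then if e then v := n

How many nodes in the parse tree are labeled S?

3

[S [U if e then [S [U if e then [S [M v := n]]]]]]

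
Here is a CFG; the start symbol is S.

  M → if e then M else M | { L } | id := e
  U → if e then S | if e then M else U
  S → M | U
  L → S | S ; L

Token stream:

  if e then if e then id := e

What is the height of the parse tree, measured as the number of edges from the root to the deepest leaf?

[S [U if e then [S [U if e then [S [M id := e]]]]]]

6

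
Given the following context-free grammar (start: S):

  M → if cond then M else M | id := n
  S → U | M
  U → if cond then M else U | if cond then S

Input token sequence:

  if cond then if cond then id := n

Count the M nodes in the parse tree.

[S [U if cond then [S [U if cond then [S [M id := n]]]]]]

1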